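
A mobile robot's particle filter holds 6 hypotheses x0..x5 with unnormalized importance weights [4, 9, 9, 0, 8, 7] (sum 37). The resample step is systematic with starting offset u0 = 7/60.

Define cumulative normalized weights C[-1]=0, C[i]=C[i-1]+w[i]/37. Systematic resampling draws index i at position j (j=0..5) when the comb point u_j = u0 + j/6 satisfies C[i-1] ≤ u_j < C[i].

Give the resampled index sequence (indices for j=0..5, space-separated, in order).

C = [4/37, 13/37, 22/37, 22/37, 30/37, 1]
j=0: u_0=7/60 ∈ [4/37, 13/37) → index 1
j=1: u_1=17/60 ∈ [4/37, 13/37) → index 1
j=2: u_2=9/20 ∈ [13/37, 22/37) → index 2
j=3: u_3=37/60 ∈ [22/37, 30/37) → index 4
j=4: u_4=47/60 ∈ [22/37, 30/37) → index 4
j=5: u_5=19/20 ∈ [30/37, 1) → index 5

1 1 2 4 4 5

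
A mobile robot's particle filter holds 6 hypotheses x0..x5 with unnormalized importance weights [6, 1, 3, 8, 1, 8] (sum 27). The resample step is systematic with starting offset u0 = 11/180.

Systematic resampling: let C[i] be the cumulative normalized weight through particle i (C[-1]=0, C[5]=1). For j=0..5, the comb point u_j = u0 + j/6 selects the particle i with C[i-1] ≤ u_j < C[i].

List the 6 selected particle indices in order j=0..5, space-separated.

C = [2/9, 7/27, 10/27, 2/3, 19/27, 1]
j=0: u_0=11/180 ∈ [0, 2/9) → index 0
j=1: u_1=41/180 ∈ [2/9, 7/27) → index 1
j=2: u_2=71/180 ∈ [10/27, 2/3) → index 3
j=3: u_3=101/180 ∈ [10/27, 2/3) → index 3
j=4: u_4=131/180 ∈ [19/27, 1) → index 5
j=5: u_5=161/180 ∈ [19/27, 1) → index 5

0 1 3 3 5 5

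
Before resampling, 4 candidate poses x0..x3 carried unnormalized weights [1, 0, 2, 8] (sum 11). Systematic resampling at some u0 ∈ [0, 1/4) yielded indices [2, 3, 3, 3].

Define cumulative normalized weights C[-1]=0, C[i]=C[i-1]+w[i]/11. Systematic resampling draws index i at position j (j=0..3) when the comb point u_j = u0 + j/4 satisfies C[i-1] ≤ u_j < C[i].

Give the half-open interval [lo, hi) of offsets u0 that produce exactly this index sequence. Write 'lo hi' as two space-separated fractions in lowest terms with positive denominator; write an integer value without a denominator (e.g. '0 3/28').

C = [1/11, 1/11, 3/11, 1]
j=0 picked index 2: u0 ∈ [1/11, 3/11)
j=1 picked index 3: u0 ∈ [1/44, 3/4)
j=2 picked index 3: u0 ∈ [-5/22, 1/2)
j=3 picked index 3: u0 ∈ [-21/44, 1/4)
intersection: [1/11, 1/4)

1/11 1/4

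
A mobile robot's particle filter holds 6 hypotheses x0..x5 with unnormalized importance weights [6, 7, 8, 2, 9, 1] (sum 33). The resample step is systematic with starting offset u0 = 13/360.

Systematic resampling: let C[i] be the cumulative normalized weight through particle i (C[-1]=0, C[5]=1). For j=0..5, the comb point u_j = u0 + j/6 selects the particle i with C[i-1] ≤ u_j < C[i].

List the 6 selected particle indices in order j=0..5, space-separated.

0 1 1 2 4 4

C = [2/11, 13/33, 7/11, 23/33, 32/33, 1]
j=0: u_0=13/360 ∈ [0, 2/11) → index 0
j=1: u_1=73/360 ∈ [2/11, 13/33) → index 1
j=2: u_2=133/360 ∈ [2/11, 13/33) → index 1
j=3: u_3=193/360 ∈ [13/33, 7/11) → index 2
j=4: u_4=253/360 ∈ [23/33, 32/33) → index 4
j=5: u_5=313/360 ∈ [23/33, 32/33) → index 4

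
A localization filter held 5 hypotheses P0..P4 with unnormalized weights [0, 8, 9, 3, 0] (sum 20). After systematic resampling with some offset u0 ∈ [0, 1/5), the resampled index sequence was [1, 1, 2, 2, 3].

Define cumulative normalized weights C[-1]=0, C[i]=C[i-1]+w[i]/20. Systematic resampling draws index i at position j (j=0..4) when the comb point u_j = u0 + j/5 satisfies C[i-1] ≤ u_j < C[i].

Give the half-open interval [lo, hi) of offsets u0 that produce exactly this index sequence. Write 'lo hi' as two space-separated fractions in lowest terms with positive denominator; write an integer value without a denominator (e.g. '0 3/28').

C = [0, 2/5, 17/20, 1, 1]
j=0 picked index 1: u0 ∈ [0, 2/5)
j=1 picked index 1: u0 ∈ [-1/5, 1/5)
j=2 picked index 2: u0 ∈ [0, 9/20)
j=3 picked index 2: u0 ∈ [-1/5, 1/4)
j=4 picked index 3: u0 ∈ [1/20, 1/5)
intersection: [1/20, 1/5)

1/20 1/5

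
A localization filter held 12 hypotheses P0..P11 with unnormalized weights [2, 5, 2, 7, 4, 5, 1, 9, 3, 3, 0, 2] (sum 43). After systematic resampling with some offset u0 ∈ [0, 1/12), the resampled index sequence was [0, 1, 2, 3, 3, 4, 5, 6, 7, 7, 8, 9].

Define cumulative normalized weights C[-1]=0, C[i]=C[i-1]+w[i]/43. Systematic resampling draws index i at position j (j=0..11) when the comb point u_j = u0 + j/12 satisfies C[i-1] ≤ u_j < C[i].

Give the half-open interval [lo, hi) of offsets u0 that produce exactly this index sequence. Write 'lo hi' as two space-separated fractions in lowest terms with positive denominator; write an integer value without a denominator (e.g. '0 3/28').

0 11/516

C = [2/43, 7/43, 9/43, 16/43, 20/43, 25/43, 26/43, 35/43, 38/43, 41/43, 41/43, 1]
j=0 picked index 0: u0 ∈ [0, 2/43)
j=1 picked index 1: u0 ∈ [-19/516, 41/516)
j=2 picked index 2: u0 ∈ [-1/258, 11/258)
j=3 picked index 3: u0 ∈ [-7/172, 21/172)
j=4 picked index 3: u0 ∈ [-16/129, 5/129)
j=5 picked index 4: u0 ∈ [-23/516, 25/516)
j=6 picked index 5: u0 ∈ [-3/86, 7/86)
j=7 picked index 6: u0 ∈ [-1/516, 11/516)
j=8 picked index 7: u0 ∈ [-8/129, 19/129)
j=9 picked index 7: u0 ∈ [-25/172, 11/172)
j=10 picked index 8: u0 ∈ [-5/258, 13/258)
j=11 picked index 9: u0 ∈ [-17/516, 19/516)
intersection: [0, 11/516)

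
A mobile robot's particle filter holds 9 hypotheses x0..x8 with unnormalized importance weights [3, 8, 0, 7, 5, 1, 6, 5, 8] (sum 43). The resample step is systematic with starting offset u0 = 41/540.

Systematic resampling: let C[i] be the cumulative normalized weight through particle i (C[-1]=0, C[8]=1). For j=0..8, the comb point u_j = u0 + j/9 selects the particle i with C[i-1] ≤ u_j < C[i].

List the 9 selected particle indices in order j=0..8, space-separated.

C = [3/43, 11/43, 11/43, 18/43, 23/43, 24/43, 30/43, 35/43, 1]
j=0: u_0=41/540 ∈ [3/43, 11/43) → index 1
j=1: u_1=101/540 ∈ [3/43, 11/43) → index 1
j=2: u_2=161/540 ∈ [11/43, 18/43) → index 3
j=3: u_3=221/540 ∈ [11/43, 18/43) → index 3
j=4: u_4=281/540 ∈ [18/43, 23/43) → index 4
j=5: u_5=341/540 ∈ [24/43, 30/43) → index 6
j=6: u_6=401/540 ∈ [30/43, 35/43) → index 7
j=7: u_7=461/540 ∈ [35/43, 1) → index 8
j=8: u_8=521/540 ∈ [35/43, 1) → index 8

1 1 3 3 4 6 7 8 8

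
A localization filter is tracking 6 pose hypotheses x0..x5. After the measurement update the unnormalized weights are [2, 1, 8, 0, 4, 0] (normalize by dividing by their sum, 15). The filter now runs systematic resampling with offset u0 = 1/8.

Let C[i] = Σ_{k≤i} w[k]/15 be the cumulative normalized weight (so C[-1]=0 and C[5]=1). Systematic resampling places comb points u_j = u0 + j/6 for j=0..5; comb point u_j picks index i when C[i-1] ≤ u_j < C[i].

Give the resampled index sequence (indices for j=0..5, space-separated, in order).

0 2 2 2 4 4

C = [2/15, 1/5, 11/15, 11/15, 1, 1]
j=0: u_0=1/8 ∈ [0, 2/15) → index 0
j=1: u_1=7/24 ∈ [1/5, 11/15) → index 2
j=2: u_2=11/24 ∈ [1/5, 11/15) → index 2
j=3: u_3=5/8 ∈ [1/5, 11/15) → index 2
j=4: u_4=19/24 ∈ [11/15, 1) → index 4
j=5: u_5=23/24 ∈ [11/15, 1) → index 4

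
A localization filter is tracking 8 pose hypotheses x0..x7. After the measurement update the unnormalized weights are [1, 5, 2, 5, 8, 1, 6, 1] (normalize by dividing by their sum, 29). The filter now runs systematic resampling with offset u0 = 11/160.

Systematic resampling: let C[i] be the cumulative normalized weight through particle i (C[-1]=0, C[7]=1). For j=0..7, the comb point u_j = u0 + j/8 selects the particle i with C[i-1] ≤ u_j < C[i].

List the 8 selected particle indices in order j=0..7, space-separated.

C = [1/29, 6/29, 8/29, 13/29, 21/29, 22/29, 28/29, 1]
j=0: u_0=11/160 ∈ [1/29, 6/29) → index 1
j=1: u_1=31/160 ∈ [1/29, 6/29) → index 1
j=2: u_2=51/160 ∈ [8/29, 13/29) → index 3
j=3: u_3=71/160 ∈ [8/29, 13/29) → index 3
j=4: u_4=91/160 ∈ [13/29, 21/29) → index 4
j=5: u_5=111/160 ∈ [13/29, 21/29) → index 4
j=6: u_6=131/160 ∈ [22/29, 28/29) → index 6
j=7: u_7=151/160 ∈ [22/29, 28/29) → index 6

1 1 3 3 4 4 6 6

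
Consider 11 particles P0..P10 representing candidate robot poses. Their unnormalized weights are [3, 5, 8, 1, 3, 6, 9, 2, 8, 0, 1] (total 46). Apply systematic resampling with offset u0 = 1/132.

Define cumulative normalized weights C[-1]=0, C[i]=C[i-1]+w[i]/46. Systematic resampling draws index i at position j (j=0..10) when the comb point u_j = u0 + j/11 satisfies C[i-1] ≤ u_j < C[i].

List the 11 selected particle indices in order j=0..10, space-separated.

0 1 2 2 4 5 5 6 6 8 8

C = [3/46, 4/23, 8/23, 17/46, 10/23, 13/23, 35/46, 37/46, 45/46, 45/46, 1]
j=0: u_0=1/132 ∈ [0, 3/46) → index 0
j=1: u_1=13/132 ∈ [3/46, 4/23) → index 1
j=2: u_2=25/132 ∈ [4/23, 8/23) → index 2
j=3: u_3=37/132 ∈ [4/23, 8/23) → index 2
j=4: u_4=49/132 ∈ [17/46, 10/23) → index 4
j=5: u_5=61/132 ∈ [10/23, 13/23) → index 5
j=6: u_6=73/132 ∈ [10/23, 13/23) → index 5
j=7: u_7=85/132 ∈ [13/23, 35/46) → index 6
j=8: u_8=97/132 ∈ [13/23, 35/46) → index 6
j=9: u_9=109/132 ∈ [37/46, 45/46) → index 8
j=10: u_10=11/12 ∈ [37/46, 45/46) → index 8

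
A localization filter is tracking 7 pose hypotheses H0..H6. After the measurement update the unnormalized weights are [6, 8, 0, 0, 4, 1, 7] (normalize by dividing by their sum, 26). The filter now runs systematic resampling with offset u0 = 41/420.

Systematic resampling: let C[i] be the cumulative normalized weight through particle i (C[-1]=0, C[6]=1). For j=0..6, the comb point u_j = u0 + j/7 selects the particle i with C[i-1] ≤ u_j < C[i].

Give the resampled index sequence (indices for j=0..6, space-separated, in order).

C = [3/13, 7/13, 7/13, 7/13, 9/13, 19/26, 1]
j=0: u_0=41/420 ∈ [0, 3/13) → index 0
j=1: u_1=101/420 ∈ [3/13, 7/13) → index 1
j=2: u_2=23/60 ∈ [3/13, 7/13) → index 1
j=3: u_3=221/420 ∈ [3/13, 7/13) → index 1
j=4: u_4=281/420 ∈ [7/13, 9/13) → index 4
j=5: u_5=341/420 ∈ [19/26, 1) → index 6
j=6: u_6=401/420 ∈ [19/26, 1) → index 6

0 1 1 1 4 6 6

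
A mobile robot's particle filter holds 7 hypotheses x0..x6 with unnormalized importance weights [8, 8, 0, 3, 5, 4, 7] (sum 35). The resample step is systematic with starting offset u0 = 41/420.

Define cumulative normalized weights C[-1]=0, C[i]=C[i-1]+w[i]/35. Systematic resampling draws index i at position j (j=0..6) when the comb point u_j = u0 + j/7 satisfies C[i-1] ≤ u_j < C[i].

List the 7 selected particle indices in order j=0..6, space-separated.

0 1 1 3 4 6 6

C = [8/35, 16/35, 16/35, 19/35, 24/35, 4/5, 1]
j=0: u_0=41/420 ∈ [0, 8/35) → index 0
j=1: u_1=101/420 ∈ [8/35, 16/35) → index 1
j=2: u_2=23/60 ∈ [8/35, 16/35) → index 1
j=3: u_3=221/420 ∈ [16/35, 19/35) → index 3
j=4: u_4=281/420 ∈ [19/35, 24/35) → index 4
j=5: u_5=341/420 ∈ [4/5, 1) → index 6
j=6: u_6=401/420 ∈ [4/5, 1) → index 6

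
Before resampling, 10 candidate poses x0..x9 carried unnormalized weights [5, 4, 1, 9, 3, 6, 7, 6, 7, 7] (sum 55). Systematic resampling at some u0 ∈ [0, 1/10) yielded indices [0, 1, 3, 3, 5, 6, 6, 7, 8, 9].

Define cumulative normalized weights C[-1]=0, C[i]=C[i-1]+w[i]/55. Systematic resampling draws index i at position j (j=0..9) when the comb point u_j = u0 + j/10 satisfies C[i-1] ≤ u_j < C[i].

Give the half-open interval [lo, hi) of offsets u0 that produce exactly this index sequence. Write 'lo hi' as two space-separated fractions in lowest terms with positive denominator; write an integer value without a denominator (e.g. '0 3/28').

1/110 2/55

C = [1/11, 9/55, 2/11, 19/55, 2/5, 28/55, 7/11, 41/55, 48/55, 1]
j=0 picked index 0: u0 ∈ [0, 1/11)
j=1 picked index 1: u0 ∈ [-1/110, 7/110)
j=2 picked index 3: u0 ∈ [-1/55, 8/55)
j=3 picked index 3: u0 ∈ [-13/110, 1/22)
j=4 picked index 5: u0 ∈ [0, 6/55)
j=5 picked index 6: u0 ∈ [1/110, 3/22)
j=6 picked index 6: u0 ∈ [-1/11, 2/55)
j=7 picked index 7: u0 ∈ [-7/110, 1/22)
j=8 picked index 8: u0 ∈ [-3/55, 4/55)
j=9 picked index 9: u0 ∈ [-3/110, 1/10)
intersection: [1/110, 2/55)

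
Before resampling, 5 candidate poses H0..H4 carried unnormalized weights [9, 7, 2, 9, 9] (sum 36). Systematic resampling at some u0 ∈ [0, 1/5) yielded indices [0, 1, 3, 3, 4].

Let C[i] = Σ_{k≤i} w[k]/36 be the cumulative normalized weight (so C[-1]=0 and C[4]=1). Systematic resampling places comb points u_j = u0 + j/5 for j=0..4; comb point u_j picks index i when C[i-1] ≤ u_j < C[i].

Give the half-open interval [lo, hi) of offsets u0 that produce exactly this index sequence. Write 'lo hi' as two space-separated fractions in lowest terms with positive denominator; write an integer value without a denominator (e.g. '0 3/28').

1/10 3/20

C = [1/4, 4/9, 1/2, 3/4, 1]
j=0 picked index 0: u0 ∈ [0, 1/4)
j=1 picked index 1: u0 ∈ [1/20, 11/45)
j=2 picked index 3: u0 ∈ [1/10, 7/20)
j=3 picked index 3: u0 ∈ [-1/10, 3/20)
j=4 picked index 4: u0 ∈ [-1/20, 1/5)
intersection: [1/10, 3/20)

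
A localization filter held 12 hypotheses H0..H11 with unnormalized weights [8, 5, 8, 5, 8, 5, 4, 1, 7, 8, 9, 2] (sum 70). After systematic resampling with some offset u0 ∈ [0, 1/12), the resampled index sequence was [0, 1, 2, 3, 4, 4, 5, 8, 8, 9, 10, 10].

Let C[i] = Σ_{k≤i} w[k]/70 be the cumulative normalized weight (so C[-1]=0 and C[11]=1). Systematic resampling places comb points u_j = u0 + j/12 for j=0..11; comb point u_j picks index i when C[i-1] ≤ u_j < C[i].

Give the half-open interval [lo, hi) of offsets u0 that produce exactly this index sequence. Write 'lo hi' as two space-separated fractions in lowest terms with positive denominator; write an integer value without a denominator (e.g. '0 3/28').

1/20 23/420

C = [4/35, 13/70, 3/10, 13/35, 17/35, 39/70, 43/70, 22/35, 51/70, 59/70, 34/35, 1]
j=0 picked index 0: u0 ∈ [0, 4/35)
j=1 picked index 1: u0 ∈ [13/420, 43/420)
j=2 picked index 2: u0 ∈ [2/105, 2/15)
j=3 picked index 3: u0 ∈ [1/20, 17/140)
j=4 picked index 4: u0 ∈ [4/105, 16/105)
j=5 picked index 4: u0 ∈ [-19/420, 29/420)
j=6 picked index 5: u0 ∈ [-1/70, 2/35)
j=7 picked index 8: u0 ∈ [19/420, 61/420)
j=8 picked index 8: u0 ∈ [-4/105, 13/210)
j=9 picked index 9: u0 ∈ [-3/140, 13/140)
j=10 picked index 10: u0 ∈ [1/105, 29/210)
j=11 picked index 10: u0 ∈ [-31/420, 23/420)
intersection: [1/20, 23/420)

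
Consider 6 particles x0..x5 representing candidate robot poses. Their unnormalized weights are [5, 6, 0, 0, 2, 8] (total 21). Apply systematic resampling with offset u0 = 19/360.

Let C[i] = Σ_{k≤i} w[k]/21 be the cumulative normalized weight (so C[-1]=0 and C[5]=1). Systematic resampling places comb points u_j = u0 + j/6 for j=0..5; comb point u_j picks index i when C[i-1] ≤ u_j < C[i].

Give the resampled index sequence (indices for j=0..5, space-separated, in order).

0 0 1 4 5 5

C = [5/21, 11/21, 11/21, 11/21, 13/21, 1]
j=0: u_0=19/360 ∈ [0, 5/21) → index 0
j=1: u_1=79/360 ∈ [0, 5/21) → index 0
j=2: u_2=139/360 ∈ [5/21, 11/21) → index 1
j=3: u_3=199/360 ∈ [11/21, 13/21) → index 4
j=4: u_4=259/360 ∈ [13/21, 1) → index 5
j=5: u_5=319/360 ∈ [13/21, 1) → index 5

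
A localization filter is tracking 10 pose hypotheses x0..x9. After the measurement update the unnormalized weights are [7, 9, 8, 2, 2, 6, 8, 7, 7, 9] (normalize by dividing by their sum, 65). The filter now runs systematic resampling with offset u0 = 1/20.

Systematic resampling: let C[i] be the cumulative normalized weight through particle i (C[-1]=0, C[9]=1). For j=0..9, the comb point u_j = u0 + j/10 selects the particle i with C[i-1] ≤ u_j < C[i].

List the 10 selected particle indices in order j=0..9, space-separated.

C = [7/65, 16/65, 24/65, 2/5, 28/65, 34/65, 42/65, 49/65, 56/65, 1]
j=0: u_0=1/20 ∈ [0, 7/65) → index 0
j=1: u_1=3/20 ∈ [7/65, 16/65) → index 1
j=2: u_2=1/4 ∈ [16/65, 24/65) → index 2
j=3: u_3=7/20 ∈ [16/65, 24/65) → index 2
j=4: u_4=9/20 ∈ [28/65, 34/65) → index 5
j=5: u_5=11/20 ∈ [34/65, 42/65) → index 6
j=6: u_6=13/20 ∈ [42/65, 49/65) → index 7
j=7: u_7=3/4 ∈ [42/65, 49/65) → index 7
j=8: u_8=17/20 ∈ [49/65, 56/65) → index 8
j=9: u_9=19/20 ∈ [56/65, 1) → index 9

0 1 2 2 5 6 7 7 8 9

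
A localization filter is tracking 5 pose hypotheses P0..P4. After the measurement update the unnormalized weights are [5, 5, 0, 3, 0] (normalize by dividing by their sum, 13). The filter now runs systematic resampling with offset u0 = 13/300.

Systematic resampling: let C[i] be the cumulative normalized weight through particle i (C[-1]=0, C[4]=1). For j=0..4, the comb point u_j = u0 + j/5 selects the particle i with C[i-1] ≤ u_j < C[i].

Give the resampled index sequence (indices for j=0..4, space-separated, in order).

0 0 1 1 3

C = [5/13, 10/13, 10/13, 1, 1]
j=0: u_0=13/300 ∈ [0, 5/13) → index 0
j=1: u_1=73/300 ∈ [0, 5/13) → index 0
j=2: u_2=133/300 ∈ [5/13, 10/13) → index 1
j=3: u_3=193/300 ∈ [5/13, 10/13) → index 1
j=4: u_4=253/300 ∈ [10/13, 1) → index 3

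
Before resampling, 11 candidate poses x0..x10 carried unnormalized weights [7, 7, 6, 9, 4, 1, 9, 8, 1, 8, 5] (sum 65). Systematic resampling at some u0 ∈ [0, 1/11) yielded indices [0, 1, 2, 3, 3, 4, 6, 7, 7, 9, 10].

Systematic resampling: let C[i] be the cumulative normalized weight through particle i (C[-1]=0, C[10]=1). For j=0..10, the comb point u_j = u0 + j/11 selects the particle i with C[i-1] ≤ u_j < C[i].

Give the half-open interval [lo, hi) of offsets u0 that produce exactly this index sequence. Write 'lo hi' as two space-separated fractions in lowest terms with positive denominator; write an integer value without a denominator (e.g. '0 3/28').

C = [7/65, 14/65, 4/13, 29/65, 33/65, 34/65, 43/65, 51/65, 4/5, 12/13, 1]
j=0 picked index 0: u0 ∈ [0, 7/65)
j=1 picked index 1: u0 ∈ [12/715, 89/715)
j=2 picked index 2: u0 ∈ [24/715, 18/143)
j=3 picked index 3: u0 ∈ [5/143, 124/715)
j=4 picked index 3: u0 ∈ [-8/143, 59/715)
j=5 picked index 4: u0 ∈ [-6/715, 38/715)
j=6 picked index 6: u0 ∈ [-16/715, 83/715)
j=7 picked index 7: u0 ∈ [18/715, 106/715)
j=8 picked index 7: u0 ∈ [-47/715, 41/715)
j=9 picked index 9: u0 ∈ [-1/55, 15/143)
j=10 picked index 10: u0 ∈ [2/143, 1/11)
intersection: [5/143, 38/715)

5/143 38/715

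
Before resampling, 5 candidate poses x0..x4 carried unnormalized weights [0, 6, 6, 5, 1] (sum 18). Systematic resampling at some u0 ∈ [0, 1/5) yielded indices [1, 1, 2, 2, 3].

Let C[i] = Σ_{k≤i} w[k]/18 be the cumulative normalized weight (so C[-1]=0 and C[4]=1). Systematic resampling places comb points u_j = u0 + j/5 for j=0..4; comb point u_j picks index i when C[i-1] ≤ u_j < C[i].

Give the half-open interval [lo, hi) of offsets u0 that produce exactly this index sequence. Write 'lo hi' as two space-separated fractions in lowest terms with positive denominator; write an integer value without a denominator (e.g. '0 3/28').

0 1/15

C = [0, 1/3, 2/3, 17/18, 1]
j=0 picked index 1: u0 ∈ [0, 1/3)
j=1 picked index 1: u0 ∈ [-1/5, 2/15)
j=2 picked index 2: u0 ∈ [-1/15, 4/15)
j=3 picked index 2: u0 ∈ [-4/15, 1/15)
j=4 picked index 3: u0 ∈ [-2/15, 13/90)
intersection: [0, 1/15)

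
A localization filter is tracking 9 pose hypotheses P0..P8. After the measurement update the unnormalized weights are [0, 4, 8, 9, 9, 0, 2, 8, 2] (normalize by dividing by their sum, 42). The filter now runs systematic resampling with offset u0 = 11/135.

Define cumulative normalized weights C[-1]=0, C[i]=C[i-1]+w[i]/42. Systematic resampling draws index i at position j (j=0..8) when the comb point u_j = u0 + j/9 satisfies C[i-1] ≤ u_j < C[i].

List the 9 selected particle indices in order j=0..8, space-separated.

C = [0, 2/21, 2/7, 1/2, 5/7, 5/7, 16/21, 20/21, 1]
j=0: u_0=11/135 ∈ [0, 2/21) → index 1
j=1: u_1=26/135 ∈ [2/21, 2/7) → index 2
j=2: u_2=41/135 ∈ [2/7, 1/2) → index 3
j=3: u_3=56/135 ∈ [2/7, 1/2) → index 3
j=4: u_4=71/135 ∈ [1/2, 5/7) → index 4
j=5: u_5=86/135 ∈ [1/2, 5/7) → index 4
j=6: u_6=101/135 ∈ [5/7, 16/21) → index 6
j=7: u_7=116/135 ∈ [16/21, 20/21) → index 7
j=8: u_8=131/135 ∈ [20/21, 1) → index 8

1 2 3 3 4 4 6 7 8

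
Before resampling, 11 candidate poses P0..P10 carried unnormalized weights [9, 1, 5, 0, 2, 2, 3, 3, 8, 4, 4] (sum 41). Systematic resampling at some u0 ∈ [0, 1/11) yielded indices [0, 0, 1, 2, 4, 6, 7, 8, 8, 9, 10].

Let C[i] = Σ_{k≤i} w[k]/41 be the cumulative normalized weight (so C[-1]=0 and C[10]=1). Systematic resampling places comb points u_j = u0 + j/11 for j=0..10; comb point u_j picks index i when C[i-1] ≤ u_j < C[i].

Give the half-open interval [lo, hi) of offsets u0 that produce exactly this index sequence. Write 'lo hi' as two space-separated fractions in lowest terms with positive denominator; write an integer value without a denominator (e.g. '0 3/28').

C = [9/41, 10/41, 15/41, 15/41, 17/41, 19/41, 22/41, 25/41, 33/41, 37/41, 1]
j=0 picked index 0: u0 ∈ [0, 9/41)
j=1 picked index 0: u0 ∈ [-1/11, 58/451)
j=2 picked index 1: u0 ∈ [17/451, 28/451)
j=3 picked index 2: u0 ∈ [-13/451, 42/451)
j=4 picked index 4: u0 ∈ [1/451, 23/451)
j=5 picked index 6: u0 ∈ [4/451, 37/451)
j=6 picked index 7: u0 ∈ [-4/451, 29/451)
j=7 picked index 8: u0 ∈ [-12/451, 76/451)
j=8 picked index 8: u0 ∈ [-53/451, 35/451)
j=9 picked index 9: u0 ∈ [-6/451, 38/451)
j=10 picked index 10: u0 ∈ [-3/451, 1/11)
intersection: [17/451, 23/451)

17/451 23/451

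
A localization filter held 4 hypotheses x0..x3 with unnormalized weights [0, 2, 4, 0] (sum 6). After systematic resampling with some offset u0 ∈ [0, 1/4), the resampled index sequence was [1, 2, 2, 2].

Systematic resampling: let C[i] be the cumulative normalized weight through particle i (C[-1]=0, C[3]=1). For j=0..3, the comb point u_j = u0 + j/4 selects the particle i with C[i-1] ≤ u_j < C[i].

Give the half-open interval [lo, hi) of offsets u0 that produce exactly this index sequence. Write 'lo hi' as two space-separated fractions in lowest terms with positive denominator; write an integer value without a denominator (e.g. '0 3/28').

C = [0, 1/3, 1, 1]
j=0 picked index 1: u0 ∈ [0, 1/3)
j=1 picked index 2: u0 ∈ [1/12, 3/4)
j=2 picked index 2: u0 ∈ [-1/6, 1/2)
j=3 picked index 2: u0 ∈ [-5/12, 1/4)
intersection: [1/12, 1/4)

1/12 1/4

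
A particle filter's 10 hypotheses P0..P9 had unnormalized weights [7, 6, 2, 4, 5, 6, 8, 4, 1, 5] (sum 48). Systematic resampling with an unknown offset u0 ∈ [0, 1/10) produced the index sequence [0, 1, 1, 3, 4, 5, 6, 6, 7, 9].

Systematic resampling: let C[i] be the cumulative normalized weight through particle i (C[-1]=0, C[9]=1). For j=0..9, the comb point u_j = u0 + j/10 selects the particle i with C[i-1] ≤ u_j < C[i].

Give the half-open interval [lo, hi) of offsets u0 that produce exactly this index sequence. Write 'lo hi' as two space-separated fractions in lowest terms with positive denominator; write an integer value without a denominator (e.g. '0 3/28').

11/240 17/240

C = [7/48, 13/48, 5/16, 19/48, 1/2, 5/8, 19/24, 7/8, 43/48, 1]
j=0 picked index 0: u0 ∈ [0, 7/48)
j=1 picked index 1: u0 ∈ [11/240, 41/240)
j=2 picked index 1: u0 ∈ [-13/240, 17/240)
j=3 picked index 3: u0 ∈ [1/80, 23/240)
j=4 picked index 4: u0 ∈ [-1/240, 1/10)
j=5 picked index 5: u0 ∈ [0, 1/8)
j=6 picked index 6: u0 ∈ [1/40, 23/120)
j=7 picked index 6: u0 ∈ [-3/40, 11/120)
j=8 picked index 7: u0 ∈ [-1/120, 3/40)
j=9 picked index 9: u0 ∈ [-1/240, 1/10)
intersection: [11/240, 17/240)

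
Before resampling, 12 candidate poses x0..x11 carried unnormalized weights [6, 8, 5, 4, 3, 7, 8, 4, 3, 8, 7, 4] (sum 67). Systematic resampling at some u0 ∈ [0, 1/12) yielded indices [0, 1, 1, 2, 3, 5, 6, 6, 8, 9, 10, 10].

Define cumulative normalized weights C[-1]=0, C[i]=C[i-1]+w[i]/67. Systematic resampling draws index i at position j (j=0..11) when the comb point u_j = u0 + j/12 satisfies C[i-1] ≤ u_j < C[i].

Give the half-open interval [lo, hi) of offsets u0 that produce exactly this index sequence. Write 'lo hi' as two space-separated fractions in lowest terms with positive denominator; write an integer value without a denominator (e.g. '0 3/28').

C = [6/67, 14/67, 19/67, 23/67, 26/67, 33/67, 41/67, 45/67, 48/67, 56/67, 63/67, 1]
j=0 picked index 0: u0 ∈ [0, 6/67)
j=1 picked index 1: u0 ∈ [5/804, 101/804)
j=2 picked index 1: u0 ∈ [-31/402, 17/402)
j=3 picked index 2: u0 ∈ [-11/268, 9/268)
j=4 picked index 3: u0 ∈ [-10/201, 2/201)
j=5 picked index 5: u0 ∈ [-23/804, 61/804)
j=6 picked index 6: u0 ∈ [-1/134, 15/134)
j=7 picked index 6: u0 ∈ [-73/804, 23/804)
j=8 picked index 8: u0 ∈ [1/201, 10/201)
j=9 picked index 9: u0 ∈ [-9/268, 23/268)
j=10 picked index 10: u0 ∈ [1/402, 43/402)
j=11 picked index 10: u0 ∈ [-65/804, 19/804)
intersection: [5/804, 2/201)

5/804 2/201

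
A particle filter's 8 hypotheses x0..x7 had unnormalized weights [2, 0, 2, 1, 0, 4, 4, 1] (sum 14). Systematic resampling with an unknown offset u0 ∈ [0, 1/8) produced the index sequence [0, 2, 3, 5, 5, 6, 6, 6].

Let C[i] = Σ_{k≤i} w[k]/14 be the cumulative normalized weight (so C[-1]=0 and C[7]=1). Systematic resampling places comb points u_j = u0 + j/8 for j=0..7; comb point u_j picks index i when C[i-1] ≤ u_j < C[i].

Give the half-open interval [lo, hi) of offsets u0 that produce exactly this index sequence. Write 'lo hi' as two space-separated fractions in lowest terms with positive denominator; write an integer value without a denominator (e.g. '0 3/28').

1/28 3/56

C = [1/7, 1/7, 2/7, 5/14, 5/14, 9/14, 13/14, 1]
j=0 picked index 0: u0 ∈ [0, 1/7)
j=1 picked index 2: u0 ∈ [1/56, 9/56)
j=2 picked index 3: u0 ∈ [1/28, 3/28)
j=3 picked index 5: u0 ∈ [-1/56, 15/56)
j=4 picked index 5: u0 ∈ [-1/7, 1/7)
j=5 picked index 6: u0 ∈ [1/56, 17/56)
j=6 picked index 6: u0 ∈ [-3/28, 5/28)
j=7 picked index 6: u0 ∈ [-13/56, 3/56)
intersection: [1/28, 3/56)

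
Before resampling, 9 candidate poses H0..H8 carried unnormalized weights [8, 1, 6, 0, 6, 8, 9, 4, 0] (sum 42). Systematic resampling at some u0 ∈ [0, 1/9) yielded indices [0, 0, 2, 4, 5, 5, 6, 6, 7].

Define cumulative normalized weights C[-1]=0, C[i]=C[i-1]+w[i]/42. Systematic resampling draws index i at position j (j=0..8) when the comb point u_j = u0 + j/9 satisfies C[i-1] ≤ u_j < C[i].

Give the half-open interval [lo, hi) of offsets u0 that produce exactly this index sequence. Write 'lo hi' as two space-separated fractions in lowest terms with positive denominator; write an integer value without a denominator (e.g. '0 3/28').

C = [4/21, 3/14, 5/14, 5/14, 1/2, 29/42, 19/21, 1, 1]
j=0 picked index 0: u0 ∈ [0, 4/21)
j=1 picked index 0: u0 ∈ [-1/9, 5/63)
j=2 picked index 2: u0 ∈ [-1/126, 17/126)
j=3 picked index 4: u0 ∈ [1/42, 1/6)
j=4 picked index 5: u0 ∈ [1/18, 31/126)
j=5 picked index 5: u0 ∈ [-1/18, 17/126)
j=6 picked index 6: u0 ∈ [1/42, 5/21)
j=7 picked index 6: u0 ∈ [-11/126, 8/63)
j=8 picked index 7: u0 ∈ [1/63, 1/9)
intersection: [1/18, 5/63)

1/18 5/63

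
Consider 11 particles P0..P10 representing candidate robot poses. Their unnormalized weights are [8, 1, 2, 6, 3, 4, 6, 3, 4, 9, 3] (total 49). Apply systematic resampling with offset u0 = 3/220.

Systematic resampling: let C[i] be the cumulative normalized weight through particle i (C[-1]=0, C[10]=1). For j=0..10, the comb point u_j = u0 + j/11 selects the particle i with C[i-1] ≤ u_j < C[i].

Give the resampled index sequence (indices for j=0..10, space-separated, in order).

C = [8/49, 9/49, 11/49, 17/49, 20/49, 24/49, 30/49, 33/49, 37/49, 46/49, 1]
j=0: u_0=3/220 ∈ [0, 8/49) → index 0
j=1: u_1=23/220 ∈ [0, 8/49) → index 0
j=2: u_2=43/220 ∈ [9/49, 11/49) → index 2
j=3: u_3=63/220 ∈ [11/49, 17/49) → index 3
j=4: u_4=83/220 ∈ [17/49, 20/49) → index 4
j=5: u_5=103/220 ∈ [20/49, 24/49) → index 5
j=6: u_6=123/220 ∈ [24/49, 30/49) → index 6
j=7: u_7=13/20 ∈ [30/49, 33/49) → index 7
j=8: u_8=163/220 ∈ [33/49, 37/49) → index 8
j=9: u_9=183/220 ∈ [37/49, 46/49) → index 9
j=10: u_10=203/220 ∈ [37/49, 46/49) → index 9

0 0 2 3 4 5 6 7 8 9 9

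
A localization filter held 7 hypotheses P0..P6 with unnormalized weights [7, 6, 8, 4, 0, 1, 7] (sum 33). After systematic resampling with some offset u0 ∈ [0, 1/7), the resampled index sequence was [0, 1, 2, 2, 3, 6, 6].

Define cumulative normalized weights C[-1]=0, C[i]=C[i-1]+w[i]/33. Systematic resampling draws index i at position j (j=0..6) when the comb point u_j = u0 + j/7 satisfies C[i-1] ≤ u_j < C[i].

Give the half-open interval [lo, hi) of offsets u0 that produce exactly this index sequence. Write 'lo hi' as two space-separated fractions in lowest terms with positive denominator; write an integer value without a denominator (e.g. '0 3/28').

25/231 1/7

C = [7/33, 13/33, 7/11, 25/33, 25/33, 26/33, 1]
j=0 picked index 0: u0 ∈ [0, 7/33)
j=1 picked index 1: u0 ∈ [16/231, 58/231)
j=2 picked index 2: u0 ∈ [25/231, 27/77)
j=3 picked index 2: u0 ∈ [-8/231, 16/77)
j=4 picked index 3: u0 ∈ [5/77, 43/231)
j=5 picked index 6: u0 ∈ [17/231, 2/7)
j=6 picked index 6: u0 ∈ [-16/231, 1/7)
intersection: [25/231, 1/7)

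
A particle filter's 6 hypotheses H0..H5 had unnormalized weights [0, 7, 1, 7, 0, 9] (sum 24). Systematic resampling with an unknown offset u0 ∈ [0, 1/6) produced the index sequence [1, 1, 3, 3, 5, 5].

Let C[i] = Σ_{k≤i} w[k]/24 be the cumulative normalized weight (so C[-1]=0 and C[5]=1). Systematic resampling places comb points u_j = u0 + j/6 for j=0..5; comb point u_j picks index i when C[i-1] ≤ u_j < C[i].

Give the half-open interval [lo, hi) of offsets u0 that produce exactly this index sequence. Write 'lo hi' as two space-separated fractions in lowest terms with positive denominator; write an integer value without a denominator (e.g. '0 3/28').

C = [0, 7/24, 1/3, 5/8, 5/8, 1]
j=0 picked index 1: u0 ∈ [0, 7/24)
j=1 picked index 1: u0 ∈ [-1/6, 1/8)
j=2 picked index 3: u0 ∈ [0, 7/24)
j=3 picked index 3: u0 ∈ [-1/6, 1/8)
j=4 picked index 5: u0 ∈ [-1/24, 1/3)
j=5 picked index 5: u0 ∈ [-5/24, 1/6)
intersection: [0, 1/8)

0 1/8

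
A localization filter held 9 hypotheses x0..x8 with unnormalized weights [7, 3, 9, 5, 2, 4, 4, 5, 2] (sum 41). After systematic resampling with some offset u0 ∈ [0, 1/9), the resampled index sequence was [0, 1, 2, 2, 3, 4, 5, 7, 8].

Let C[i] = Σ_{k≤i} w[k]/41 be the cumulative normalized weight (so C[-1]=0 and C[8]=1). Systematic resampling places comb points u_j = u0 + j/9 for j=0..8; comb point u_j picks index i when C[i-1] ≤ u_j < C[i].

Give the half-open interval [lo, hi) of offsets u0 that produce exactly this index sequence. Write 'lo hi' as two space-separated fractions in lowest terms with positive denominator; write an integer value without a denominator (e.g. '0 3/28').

C = [7/41, 10/41, 19/41, 24/41, 26/41, 30/41, 34/41, 39/41, 1]
j=0 picked index 0: u0 ∈ [0, 7/41)
j=1 picked index 1: u0 ∈ [22/369, 49/369)
j=2 picked index 2: u0 ∈ [8/369, 89/369)
j=3 picked index 2: u0 ∈ [-11/123, 16/123)
j=4 picked index 3: u0 ∈ [7/369, 52/369)
j=5 picked index 4: u0 ∈ [11/369, 29/369)
j=6 picked index 5: u0 ∈ [-4/123, 8/123)
j=7 picked index 7: u0 ∈ [19/369, 64/369)
j=8 picked index 8: u0 ∈ [23/369, 1/9)
intersection: [23/369, 8/123)

23/369 8/123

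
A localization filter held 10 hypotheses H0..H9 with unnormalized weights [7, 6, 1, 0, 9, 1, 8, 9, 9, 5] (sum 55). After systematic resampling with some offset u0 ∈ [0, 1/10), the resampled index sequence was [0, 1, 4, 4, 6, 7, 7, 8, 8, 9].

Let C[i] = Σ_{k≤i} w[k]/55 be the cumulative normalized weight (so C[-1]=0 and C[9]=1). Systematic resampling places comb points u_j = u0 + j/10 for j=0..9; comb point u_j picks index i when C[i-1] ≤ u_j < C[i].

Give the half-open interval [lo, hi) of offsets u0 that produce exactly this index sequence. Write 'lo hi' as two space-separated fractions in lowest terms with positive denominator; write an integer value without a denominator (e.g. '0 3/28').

9/110 1/10

C = [7/55, 13/55, 14/55, 14/55, 23/55, 24/55, 32/55, 41/55, 10/11, 1]
j=0 picked index 0: u0 ∈ [0, 7/55)
j=1 picked index 1: u0 ∈ [3/110, 3/22)
j=2 picked index 4: u0 ∈ [3/55, 12/55)
j=3 picked index 4: u0 ∈ [-1/22, 13/110)
j=4 picked index 6: u0 ∈ [2/55, 2/11)
j=5 picked index 7: u0 ∈ [9/110, 27/110)
j=6 picked index 7: u0 ∈ [-1/55, 8/55)
j=7 picked index 8: u0 ∈ [1/22, 23/110)
j=8 picked index 8: u0 ∈ [-3/55, 6/55)
j=9 picked index 9: u0 ∈ [1/110, 1/10)
intersection: [9/110, 1/10)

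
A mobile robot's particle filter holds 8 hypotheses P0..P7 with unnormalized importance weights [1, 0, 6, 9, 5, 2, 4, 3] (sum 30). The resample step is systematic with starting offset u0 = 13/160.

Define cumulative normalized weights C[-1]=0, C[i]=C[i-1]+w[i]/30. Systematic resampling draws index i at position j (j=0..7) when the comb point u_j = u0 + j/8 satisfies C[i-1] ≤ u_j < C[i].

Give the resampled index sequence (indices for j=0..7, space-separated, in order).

2 2 3 3 4 5 6 7

C = [1/30, 1/30, 7/30, 8/15, 7/10, 23/30, 9/10, 1]
j=0: u_0=13/160 ∈ [1/30, 7/30) → index 2
j=1: u_1=33/160 ∈ [1/30, 7/30) → index 2
j=2: u_2=53/160 ∈ [7/30, 8/15) → index 3
j=3: u_3=73/160 ∈ [7/30, 8/15) → index 3
j=4: u_4=93/160 ∈ [8/15, 7/10) → index 4
j=5: u_5=113/160 ∈ [7/10, 23/30) → index 5
j=6: u_6=133/160 ∈ [23/30, 9/10) → index 6
j=7: u_7=153/160 ∈ [9/10, 1) → index 7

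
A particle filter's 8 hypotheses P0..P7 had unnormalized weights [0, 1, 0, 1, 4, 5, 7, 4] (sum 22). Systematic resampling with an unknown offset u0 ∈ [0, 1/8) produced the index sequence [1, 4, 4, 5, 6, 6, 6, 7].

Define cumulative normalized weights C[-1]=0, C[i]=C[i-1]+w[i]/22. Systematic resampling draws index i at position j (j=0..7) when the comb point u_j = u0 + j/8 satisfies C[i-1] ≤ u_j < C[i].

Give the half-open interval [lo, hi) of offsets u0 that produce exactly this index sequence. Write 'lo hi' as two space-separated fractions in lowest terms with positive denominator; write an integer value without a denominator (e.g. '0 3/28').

C = [0, 1/22, 1/22, 1/11, 3/11, 1/2, 9/11, 1]
j=0 picked index 1: u0 ∈ [0, 1/22)
j=1 picked index 4: u0 ∈ [-3/88, 13/88)
j=2 picked index 4: u0 ∈ [-7/44, 1/44)
j=3 picked index 5: u0 ∈ [-9/88, 1/8)
j=4 picked index 6: u0 ∈ [0, 7/22)
j=5 picked index 6: u0 ∈ [-1/8, 17/88)
j=6 picked index 6: u0 ∈ [-1/4, 3/44)
j=7 picked index 7: u0 ∈ [-5/88, 1/8)
intersection: [0, 1/44)

0 1/44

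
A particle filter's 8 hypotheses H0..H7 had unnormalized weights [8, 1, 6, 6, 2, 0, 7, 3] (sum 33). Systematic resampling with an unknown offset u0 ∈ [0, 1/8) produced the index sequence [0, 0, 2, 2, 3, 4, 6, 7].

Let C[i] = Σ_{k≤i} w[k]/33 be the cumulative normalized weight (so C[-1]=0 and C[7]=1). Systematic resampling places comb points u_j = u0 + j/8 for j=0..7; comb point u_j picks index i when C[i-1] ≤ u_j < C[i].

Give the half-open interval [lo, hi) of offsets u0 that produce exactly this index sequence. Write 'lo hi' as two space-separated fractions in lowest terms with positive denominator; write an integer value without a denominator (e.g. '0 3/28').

3/88 19/264

C = [8/33, 3/11, 5/11, 7/11, 23/33, 23/33, 10/11, 1]
j=0 picked index 0: u0 ∈ [0, 8/33)
j=1 picked index 0: u0 ∈ [-1/8, 31/264)
j=2 picked index 2: u0 ∈ [1/44, 9/44)
j=3 picked index 2: u0 ∈ [-9/88, 7/88)
j=4 picked index 3: u0 ∈ [-1/22, 3/22)
j=5 picked index 4: u0 ∈ [1/88, 19/264)
j=6 picked index 6: u0 ∈ [-7/132, 7/44)
j=7 picked index 7: u0 ∈ [3/88, 1/8)
intersection: [3/88, 19/264)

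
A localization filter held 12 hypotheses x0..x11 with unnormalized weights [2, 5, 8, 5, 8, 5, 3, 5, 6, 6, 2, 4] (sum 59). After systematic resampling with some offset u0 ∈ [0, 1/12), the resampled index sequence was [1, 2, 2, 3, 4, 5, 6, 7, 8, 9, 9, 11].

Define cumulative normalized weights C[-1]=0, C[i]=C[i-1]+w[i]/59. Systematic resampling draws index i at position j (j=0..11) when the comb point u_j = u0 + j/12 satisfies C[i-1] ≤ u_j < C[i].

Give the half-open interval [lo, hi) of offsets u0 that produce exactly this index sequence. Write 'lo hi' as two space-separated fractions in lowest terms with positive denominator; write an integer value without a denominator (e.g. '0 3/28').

7/118 23/354

C = [2/59, 7/59, 15/59, 20/59, 28/59, 33/59, 36/59, 41/59, 47/59, 53/59, 55/59, 1]
j=0 picked index 1: u0 ∈ [2/59, 7/59)
j=1 picked index 2: u0 ∈ [25/708, 121/708)
j=2 picked index 2: u0 ∈ [-17/354, 31/354)
j=3 picked index 3: u0 ∈ [1/236, 21/236)
j=4 picked index 4: u0 ∈ [1/177, 25/177)
j=5 picked index 5: u0 ∈ [41/708, 101/708)
j=6 picked index 6: u0 ∈ [7/118, 13/118)
j=7 picked index 7: u0 ∈ [19/708, 79/708)
j=8 picked index 8: u0 ∈ [5/177, 23/177)
j=9 picked index 9: u0 ∈ [11/236, 35/236)
j=10 picked index 9: u0 ∈ [-13/354, 23/354)
j=11 picked index 11: u0 ∈ [11/708, 1/12)
intersection: [7/118, 23/354)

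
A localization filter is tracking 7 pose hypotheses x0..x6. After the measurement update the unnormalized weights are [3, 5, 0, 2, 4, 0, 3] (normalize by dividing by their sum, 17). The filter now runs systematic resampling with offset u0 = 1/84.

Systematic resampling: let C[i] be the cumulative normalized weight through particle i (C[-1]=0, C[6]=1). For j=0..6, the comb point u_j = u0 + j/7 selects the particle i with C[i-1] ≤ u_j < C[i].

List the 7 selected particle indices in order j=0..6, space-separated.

C = [3/17, 8/17, 8/17, 10/17, 14/17, 14/17, 1]
j=0: u_0=1/84 ∈ [0, 3/17) → index 0
j=1: u_1=13/84 ∈ [0, 3/17) → index 0
j=2: u_2=25/84 ∈ [3/17, 8/17) → index 1
j=3: u_3=37/84 ∈ [3/17, 8/17) → index 1
j=4: u_4=7/12 ∈ [8/17, 10/17) → index 3
j=5: u_5=61/84 ∈ [10/17, 14/17) → index 4
j=6: u_6=73/84 ∈ [14/17, 1) → index 6

0 0 1 1 3 4 6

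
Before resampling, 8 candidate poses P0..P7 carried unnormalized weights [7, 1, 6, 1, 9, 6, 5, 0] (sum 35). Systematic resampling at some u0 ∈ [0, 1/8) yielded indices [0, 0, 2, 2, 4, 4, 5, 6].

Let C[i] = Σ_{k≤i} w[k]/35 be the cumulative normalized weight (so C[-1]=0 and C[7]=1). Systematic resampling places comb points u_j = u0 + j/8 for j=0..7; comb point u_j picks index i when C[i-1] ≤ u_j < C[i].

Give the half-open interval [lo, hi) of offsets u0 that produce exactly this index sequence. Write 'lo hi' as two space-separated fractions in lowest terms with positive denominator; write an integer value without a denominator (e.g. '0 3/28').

0 1/40

C = [1/5, 8/35, 2/5, 3/7, 24/35, 6/7, 1, 1]
j=0 picked index 0: u0 ∈ [0, 1/5)
j=1 picked index 0: u0 ∈ [-1/8, 3/40)
j=2 picked index 2: u0 ∈ [-3/140, 3/20)
j=3 picked index 2: u0 ∈ [-41/280, 1/40)
j=4 picked index 4: u0 ∈ [-1/14, 13/70)
j=5 picked index 4: u0 ∈ [-11/56, 17/280)
j=6 picked index 5: u0 ∈ [-9/140, 3/28)
j=7 picked index 6: u0 ∈ [-1/56, 1/8)
intersection: [0, 1/40)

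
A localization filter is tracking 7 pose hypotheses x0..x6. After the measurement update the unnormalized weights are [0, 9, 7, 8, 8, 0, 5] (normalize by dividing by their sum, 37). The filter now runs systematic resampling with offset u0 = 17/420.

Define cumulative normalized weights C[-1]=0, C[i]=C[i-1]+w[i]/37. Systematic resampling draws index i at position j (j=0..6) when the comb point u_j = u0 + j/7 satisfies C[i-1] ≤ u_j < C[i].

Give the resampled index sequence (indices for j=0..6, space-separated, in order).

1 1 2 3 3 4 6

C = [0, 9/37, 16/37, 24/37, 32/37, 32/37, 1]
j=0: u_0=17/420 ∈ [0, 9/37) → index 1
j=1: u_1=11/60 ∈ [0, 9/37) → index 1
j=2: u_2=137/420 ∈ [9/37, 16/37) → index 2
j=3: u_3=197/420 ∈ [16/37, 24/37) → index 3
j=4: u_4=257/420 ∈ [16/37, 24/37) → index 3
j=5: u_5=317/420 ∈ [24/37, 32/37) → index 4
j=6: u_6=377/420 ∈ [32/37, 1) → index 6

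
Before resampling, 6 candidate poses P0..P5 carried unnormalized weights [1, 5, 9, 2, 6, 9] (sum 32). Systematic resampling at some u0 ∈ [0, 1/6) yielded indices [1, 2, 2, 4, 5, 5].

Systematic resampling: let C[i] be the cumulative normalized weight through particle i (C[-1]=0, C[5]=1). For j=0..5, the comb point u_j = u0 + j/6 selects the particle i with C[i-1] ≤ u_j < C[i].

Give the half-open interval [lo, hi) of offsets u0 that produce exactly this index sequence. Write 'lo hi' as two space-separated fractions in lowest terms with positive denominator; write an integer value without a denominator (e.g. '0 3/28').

C = [1/32, 3/16, 15/32, 17/32, 23/32, 1]
j=0 picked index 1: u0 ∈ [1/32, 3/16)
j=1 picked index 2: u0 ∈ [1/48, 29/96)
j=2 picked index 2: u0 ∈ [-7/48, 13/96)
j=3 picked index 4: u0 ∈ [1/32, 7/32)
j=4 picked index 5: u0 ∈ [5/96, 1/3)
j=5 picked index 5: u0 ∈ [-11/96, 1/6)
intersection: [5/96, 13/96)

5/96 13/96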